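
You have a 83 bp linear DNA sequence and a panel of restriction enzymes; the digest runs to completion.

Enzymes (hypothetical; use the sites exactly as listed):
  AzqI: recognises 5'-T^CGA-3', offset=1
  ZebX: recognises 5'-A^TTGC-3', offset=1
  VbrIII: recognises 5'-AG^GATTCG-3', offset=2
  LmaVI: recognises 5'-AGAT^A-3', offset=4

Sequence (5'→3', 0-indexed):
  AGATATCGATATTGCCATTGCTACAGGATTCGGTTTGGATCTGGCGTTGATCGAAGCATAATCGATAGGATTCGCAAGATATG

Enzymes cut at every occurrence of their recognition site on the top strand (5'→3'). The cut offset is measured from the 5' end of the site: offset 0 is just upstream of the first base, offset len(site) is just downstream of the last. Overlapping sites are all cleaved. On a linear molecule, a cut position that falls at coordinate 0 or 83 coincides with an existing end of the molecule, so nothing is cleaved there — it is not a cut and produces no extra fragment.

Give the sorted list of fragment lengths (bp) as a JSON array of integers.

[2,3,4,5,6,6,9,11,12,25]

Scan for sites:
  AzqI (TCGA, off=1): starts [5, 50, 61] → cuts [6, 51, 62]
  ZebX (ATTGC, off=1): starts [10, 16] → cuts [11, 17]
  VbrIII (AGGATTCG, off=2): starts [24, 66] → cuts [26, 68]
  LmaVI (AGATA, off=4): starts [0, 76] → cuts [4, 80]

All cut coordinates (distinct, sorted): [4, 6, 11, 17, 26, 51, 62, 68, 80]

Fragments:
  [0,4): 4 bp
  [4,6): 2 bp
  [6,11): 5 bp
  [11,17): 6 bp
  [17,26): 9 bp
  [26,51): 25 bp
  [51,62): 11 bp
  [62,68): 6 bp
  [68,80): 12 bp
  [80,83): 3 bp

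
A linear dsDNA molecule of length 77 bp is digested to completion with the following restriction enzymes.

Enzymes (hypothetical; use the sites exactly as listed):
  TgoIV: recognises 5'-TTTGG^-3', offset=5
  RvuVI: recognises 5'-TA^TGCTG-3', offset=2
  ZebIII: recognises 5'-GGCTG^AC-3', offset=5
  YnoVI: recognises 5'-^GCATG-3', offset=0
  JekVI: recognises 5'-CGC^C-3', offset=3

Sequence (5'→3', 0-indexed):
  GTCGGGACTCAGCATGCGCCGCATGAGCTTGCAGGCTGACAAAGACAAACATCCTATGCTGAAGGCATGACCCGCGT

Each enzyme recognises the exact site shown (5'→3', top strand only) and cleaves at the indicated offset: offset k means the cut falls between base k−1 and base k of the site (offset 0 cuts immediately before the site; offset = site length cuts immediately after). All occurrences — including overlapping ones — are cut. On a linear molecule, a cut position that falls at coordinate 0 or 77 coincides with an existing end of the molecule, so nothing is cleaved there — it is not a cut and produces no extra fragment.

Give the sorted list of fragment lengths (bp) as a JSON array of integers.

[1,8,8,11,13,18,18]

Scan for sites:
  TgoIV (TTTGG, off=5): no sites
  RvuVI TATGCTG/2: at [54] ⇒ [56]
  ZebIII GGCTGAC/5: at [33] ⇒ [38]
  YnoVI GCATG/0: at [11, 20, 64] ⇒ [11, 20, 64]
  JekVI CGCC/3: at [16] ⇒ [19]

Pooled cuts: [11, 19, 20, 38, 56, 64]

Fragment lengths:
  [0,11): 11 bp
  [11,19): 8 bp
  [19,20): 1 bp
  [20,38): 18 bp
  [38,56): 18 bp
  [56,64): 8 bp
  [64,77): 13 bp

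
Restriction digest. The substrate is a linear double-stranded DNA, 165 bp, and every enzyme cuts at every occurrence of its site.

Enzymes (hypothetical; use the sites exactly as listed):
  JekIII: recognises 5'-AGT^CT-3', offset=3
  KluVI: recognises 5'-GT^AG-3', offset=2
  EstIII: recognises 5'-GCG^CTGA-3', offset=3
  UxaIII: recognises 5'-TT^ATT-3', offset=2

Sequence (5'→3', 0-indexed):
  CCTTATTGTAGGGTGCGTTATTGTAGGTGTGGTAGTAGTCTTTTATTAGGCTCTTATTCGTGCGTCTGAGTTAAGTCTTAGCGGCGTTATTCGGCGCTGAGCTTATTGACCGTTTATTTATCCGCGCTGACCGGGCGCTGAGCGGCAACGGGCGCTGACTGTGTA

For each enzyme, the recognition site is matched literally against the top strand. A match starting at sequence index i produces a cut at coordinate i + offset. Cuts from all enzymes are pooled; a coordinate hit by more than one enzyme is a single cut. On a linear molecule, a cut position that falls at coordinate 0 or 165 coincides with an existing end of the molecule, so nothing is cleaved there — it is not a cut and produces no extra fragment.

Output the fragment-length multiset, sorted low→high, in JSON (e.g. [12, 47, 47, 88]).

[3,3,4,5,5,5,8,8,9,10,11,11,11,11,11,12,17,21]

Scan for sites:
  JekIII AGTCT/3: at [36, 73] ⇒ [39, 76]
  KluVI GTAG/2: at [7, 22, 31, 34] ⇒ [9, 24, 33, 36]
  EstIII GCGCTGA/3: at [93, 123, 134, 151] ⇒ [96, 126, 137, 154]
  UxaIII TTATT/2: at [2, 17, 42, 53, 86, 102, 113] ⇒ [4, 19, 44, 55, 88, 104, 115]

Pooled cuts: [4, 9, 19, 24, 33, 36, 39, 44, 55, 76, 88, 96, 104, 115, 126, 137, 154]

Fragment lengths:
  [0,4): 4 bp
  [4,9): 5 bp
  [9,19): 10 bp
  [19,24): 5 bp
  [24,33): 9 bp
  [33,36): 3 bp
  [36,39): 3 bp
  [39,44): 5 bp
  [44,55): 11 bp
  [55,76): 21 bp
  [76,88): 12 bp
  [88,96): 8 bp
  [96,104): 8 bp
  [104,115): 11 bp
  [115,126): 11 bp
  [126,137): 11 bp
  [137,154): 17 bp
  [154,165): 11 bp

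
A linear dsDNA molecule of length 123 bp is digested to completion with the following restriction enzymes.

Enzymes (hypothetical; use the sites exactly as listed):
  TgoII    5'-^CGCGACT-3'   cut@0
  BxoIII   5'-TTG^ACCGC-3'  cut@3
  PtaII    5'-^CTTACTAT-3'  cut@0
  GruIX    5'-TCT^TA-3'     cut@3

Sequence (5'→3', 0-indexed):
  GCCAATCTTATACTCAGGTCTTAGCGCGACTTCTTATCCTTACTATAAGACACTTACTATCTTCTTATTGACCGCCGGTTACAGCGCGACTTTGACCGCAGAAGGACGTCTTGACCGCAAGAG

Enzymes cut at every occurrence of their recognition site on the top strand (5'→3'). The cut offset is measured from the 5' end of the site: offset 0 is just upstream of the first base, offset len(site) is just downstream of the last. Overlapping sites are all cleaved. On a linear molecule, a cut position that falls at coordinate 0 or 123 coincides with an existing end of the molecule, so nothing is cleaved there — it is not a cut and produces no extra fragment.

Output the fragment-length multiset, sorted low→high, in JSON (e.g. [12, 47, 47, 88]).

[3,4,5,8,10,10,10,13,13,14,14,19]

Site scan:
  TgoII CGCGACT/0: at [24, 84] ⇒ [24, 84]
  BxoIII TTGACCGC/3: at [67, 91, 110] ⇒ [70, 94, 113]
  PtaII CTTACTAT/0: at [38, 52] ⇒ [38, 52]
  GruIX TCTTA/3: at [5, 18, 31, 62] ⇒ [8, 21, 34, 65]

All cut coordinates (distinct, sorted): [8, 21, 24, 34, 38, 52, 65, 70, 84, 94, 113]

Fragments:
  [0,8): 8 bp
  [8,21): 13 bp
  [21,24): 3 bp
  [24,34): 10 bp
  [34,38): 4 bp
  [38,52): 14 bp
  [52,65): 13 bp
  [65,70): 5 bp
  [70,84): 14 bp
  [84,94): 10 bp
  [94,113): 19 bp
  [113,123): 10 bp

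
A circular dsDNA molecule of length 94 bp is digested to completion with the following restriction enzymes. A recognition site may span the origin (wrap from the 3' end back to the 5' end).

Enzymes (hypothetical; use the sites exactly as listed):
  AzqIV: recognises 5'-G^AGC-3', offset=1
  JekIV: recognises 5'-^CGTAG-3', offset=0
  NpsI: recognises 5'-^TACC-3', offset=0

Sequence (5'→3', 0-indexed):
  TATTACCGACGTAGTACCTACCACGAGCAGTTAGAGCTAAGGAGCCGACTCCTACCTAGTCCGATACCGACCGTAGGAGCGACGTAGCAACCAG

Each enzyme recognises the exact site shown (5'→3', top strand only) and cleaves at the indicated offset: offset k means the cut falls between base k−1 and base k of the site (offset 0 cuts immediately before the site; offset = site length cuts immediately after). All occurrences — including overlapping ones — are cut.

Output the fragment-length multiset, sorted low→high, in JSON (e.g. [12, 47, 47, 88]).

Scan for sites:
  AzqIV GAGC/1: at [24, 33, 41, 76] ⇒ [25, 34, 42, 77]
  JekIV CGTAG/0: at [9, 71, 82] ⇒ [9, 71, 82]
  NpsI TACC/0: at [3, 14, 18, 52, 64] ⇒ [3, 14, 18, 52, 64]

Pooled cuts: [3, 9, 14, 18, 25, 34, 42, 52, 64, 71, 77, 82]

Fragment lengths:
  3→9: 6 bp
  9→14: 5 bp
  14→18: 4 bp
  18→25: 7 bp
  25→34: 9 bp
  34→42: 8 bp
  42→52: 10 bp
  52→64: 12 bp
  64→71: 7 bp
  71→77: 6 bp
  77→82: 5 bp
  82→3 (wrap): 94-82+3 = 15 bp

[4,5,5,6,6,7,7,8,9,10,12,15]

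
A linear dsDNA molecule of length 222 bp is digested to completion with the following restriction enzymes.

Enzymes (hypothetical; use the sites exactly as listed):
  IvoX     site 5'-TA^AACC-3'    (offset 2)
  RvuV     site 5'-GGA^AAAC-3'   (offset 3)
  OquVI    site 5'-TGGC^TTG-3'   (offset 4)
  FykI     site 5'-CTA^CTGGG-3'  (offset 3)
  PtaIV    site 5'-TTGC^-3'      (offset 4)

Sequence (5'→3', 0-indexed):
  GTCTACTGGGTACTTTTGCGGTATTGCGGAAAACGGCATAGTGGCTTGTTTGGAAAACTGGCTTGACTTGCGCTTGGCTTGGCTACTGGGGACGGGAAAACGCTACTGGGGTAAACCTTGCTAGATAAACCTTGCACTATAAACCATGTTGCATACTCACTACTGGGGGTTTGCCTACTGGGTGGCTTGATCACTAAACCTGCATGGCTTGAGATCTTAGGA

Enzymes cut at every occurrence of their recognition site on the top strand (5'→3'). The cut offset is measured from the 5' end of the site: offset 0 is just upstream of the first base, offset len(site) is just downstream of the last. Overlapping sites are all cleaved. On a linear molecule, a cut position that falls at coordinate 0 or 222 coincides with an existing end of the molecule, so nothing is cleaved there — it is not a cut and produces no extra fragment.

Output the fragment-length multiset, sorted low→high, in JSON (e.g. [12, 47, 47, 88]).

Scan for sites:
  IvoX TAAACC/2: at [111, 125, 139, 194] ⇒ [113, 127, 141, 196]
  RvuV GGAAAAC/3: at [27, 51, 94] ⇒ [30, 54, 97]
  OquVI TGGCTTG/4: at [41, 58, 74, 182, 204] ⇒ [45, 62, 78, 186, 208]
  FykI CTACTGGG/3: at [2, 82, 102, 159, 174] ⇒ [5, 85, 105, 162, 177]
  PtaIV TTGC/4: at [15, 23, 67, 117, 131, 148, 170] ⇒ [19, 27, 71, 121, 135, 152, 174]

All cut coordinates (distinct, sorted): [5, 19, 27, 30, 45, 54, 62, 71, 78, 85, 97, 105, 113, 121, 127, 135, 141, 152, 162, 174, 177, 186, 196, 208]

Fragment lengths:
  [0,5): 5 bp
  [5,19): 14 bp
  [19,27): 8 bp
  [27,30): 3 bp
  [30,45): 15 bp
  [45,54): 9 bp
  [54,62): 8 bp
  [62,71): 9 bp
  [71,78): 7 bp
  [78,85): 7 bp
  [85,97): 12 bp
  [97,105): 8 bp
  [105,113): 8 bp
  [113,121): 8 bp
  [121,127): 6 bp
  [127,135): 8 bp
  [135,141): 6 bp
  [141,152): 11 bp
  [152,162): 10 bp
  [162,174): 12 bp
  [174,177): 3 bp
  [177,186): 9 bp
  [186,196): 10 bp
  [196,208): 12 bp
  [208,222): 14 bp

[3,3,5,6,6,7,7,8,8,8,8,8,8,9,9,9,10,10,11,12,12,12,14,14,15]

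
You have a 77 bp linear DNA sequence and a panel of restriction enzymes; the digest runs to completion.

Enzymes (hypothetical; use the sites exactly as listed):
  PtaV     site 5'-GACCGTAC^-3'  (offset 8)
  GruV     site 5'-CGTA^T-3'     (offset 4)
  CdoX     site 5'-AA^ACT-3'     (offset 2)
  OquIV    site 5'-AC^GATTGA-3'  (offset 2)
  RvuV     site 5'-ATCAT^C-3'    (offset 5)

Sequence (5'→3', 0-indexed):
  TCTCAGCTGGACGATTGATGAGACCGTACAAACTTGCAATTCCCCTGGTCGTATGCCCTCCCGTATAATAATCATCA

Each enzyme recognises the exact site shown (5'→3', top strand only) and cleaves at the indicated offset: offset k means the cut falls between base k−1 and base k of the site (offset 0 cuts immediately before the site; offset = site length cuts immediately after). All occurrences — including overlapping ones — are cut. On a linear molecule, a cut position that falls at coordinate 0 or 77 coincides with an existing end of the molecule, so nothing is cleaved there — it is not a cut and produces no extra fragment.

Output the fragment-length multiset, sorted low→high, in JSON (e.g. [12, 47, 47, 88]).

[2,2,10,12,12,17,22]

Site scan:
  PtaV GACCGTAC/8: at [21] ⇒ [29]
  GruV CGTAT/4: at [49, 61] ⇒ [53, 65]
  CdoX AAACT/2: at [29] ⇒ [31]
  OquIV ACGATTGA/2: at [10] ⇒ [12]
  RvuV ATCATC/5: at [70] ⇒ [75]

Pooled cuts: [12, 29, 31, 53, 65, 75]

Fragments:
  [0,12): 12 bp
  [12,29): 17 bp
  [29,31): 2 bp
  [31,53): 22 bp
  [53,65): 12 bp
  [65,75): 10 bp
  [75,77): 2 bp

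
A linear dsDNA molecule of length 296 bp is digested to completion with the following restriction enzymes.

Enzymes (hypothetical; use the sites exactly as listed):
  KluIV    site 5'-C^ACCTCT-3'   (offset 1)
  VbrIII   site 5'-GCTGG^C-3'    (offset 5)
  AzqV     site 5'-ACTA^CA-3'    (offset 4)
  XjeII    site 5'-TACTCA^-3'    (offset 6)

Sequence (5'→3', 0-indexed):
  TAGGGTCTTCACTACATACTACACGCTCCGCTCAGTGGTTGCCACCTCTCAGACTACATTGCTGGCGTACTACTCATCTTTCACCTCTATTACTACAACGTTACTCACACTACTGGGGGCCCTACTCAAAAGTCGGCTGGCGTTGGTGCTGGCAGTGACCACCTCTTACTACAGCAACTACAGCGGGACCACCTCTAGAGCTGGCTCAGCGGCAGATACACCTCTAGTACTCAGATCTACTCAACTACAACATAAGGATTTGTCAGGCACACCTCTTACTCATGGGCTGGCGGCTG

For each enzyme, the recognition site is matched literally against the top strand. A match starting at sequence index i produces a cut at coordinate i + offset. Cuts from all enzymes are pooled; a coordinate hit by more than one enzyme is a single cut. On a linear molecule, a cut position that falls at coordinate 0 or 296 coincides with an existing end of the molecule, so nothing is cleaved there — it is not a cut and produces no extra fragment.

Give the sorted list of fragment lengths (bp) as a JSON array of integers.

Per-enzyme occurrences:
  KluIV (CACCTCT, off=1): starts [42, 81, 159, 189, 218, 269] → cuts [43, 82, 160, 190, 219, 270]
  VbrIII (GCTGGC, off=5): starts [60, 135, 147, 199, 285] → cuts [65, 140, 152, 204, 290]
  AzqV (ACTACA, off=4): starts [10, 17, 52, 91, 167, 176, 243] → cuts [14, 21, 56, 95, 171, 180, 247]
  XjeII (TACTCA, off=6): starts [70, 101, 122, 227, 237, 276] → cuts [76, 107, 128, 233, 243, 282]

Pooled cuts: [14, 21, 43, 56, 65, 76, 82, 95, 107, 128, 140, 152, 160, 171, 180, 190, 204, 219, 233, 243, 247, 270, 282, 290]

Fragment lengths:
  [0,14): 14 bp
  [14,21): 7 bp
  [21,43): 22 bp
  [43,56): 13 bp
  [56,65): 9 bp
  [65,76): 11 bp
  [76,82): 6 bp
  [82,95): 13 bp
  [95,107): 12 bp
  [107,128): 21 bp
  [128,140): 12 bp
  [140,152): 12 bp
  [152,160): 8 bp
  [160,171): 11 bp
  [171,180): 9 bp
  [180,190): 10 bp
  [190,204): 14 bp
  [204,219): 15 bp
  [219,233): 14 bp
  [233,243): 10 bp
  [243,247): 4 bp
  [247,270): 23 bp
  [270,282): 12 bp
  [282,290): 8 bp
  [290,296): 6 bp

[4,6,6,7,8,8,9,9,10,10,11,11,12,12,12,12,13,13,14,14,14,15,21,22,23]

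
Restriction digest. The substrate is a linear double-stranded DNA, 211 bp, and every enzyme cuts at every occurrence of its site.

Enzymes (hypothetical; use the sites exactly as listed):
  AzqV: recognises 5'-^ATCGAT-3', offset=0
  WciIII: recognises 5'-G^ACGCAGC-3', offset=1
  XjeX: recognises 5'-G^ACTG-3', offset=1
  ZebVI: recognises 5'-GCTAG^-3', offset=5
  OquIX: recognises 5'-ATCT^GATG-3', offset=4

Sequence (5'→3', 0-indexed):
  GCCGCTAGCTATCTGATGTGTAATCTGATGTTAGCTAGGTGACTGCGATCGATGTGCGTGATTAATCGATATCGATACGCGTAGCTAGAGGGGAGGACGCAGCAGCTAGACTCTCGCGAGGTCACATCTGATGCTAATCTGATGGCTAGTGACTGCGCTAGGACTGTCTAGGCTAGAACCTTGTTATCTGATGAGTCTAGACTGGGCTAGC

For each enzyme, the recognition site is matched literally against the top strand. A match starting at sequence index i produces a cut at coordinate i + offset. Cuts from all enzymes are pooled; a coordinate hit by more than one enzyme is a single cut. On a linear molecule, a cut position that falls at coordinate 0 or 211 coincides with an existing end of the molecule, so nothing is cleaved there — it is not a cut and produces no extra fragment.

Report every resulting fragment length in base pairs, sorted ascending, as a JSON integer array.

Site scan:
  AzqV (ATCGAT, off=0): starts [47, 64, 70] → cuts [47, 64, 70]
  WciIII (GACGCAGC, off=1): starts [95] → cuts [96]
  XjeX (GACTG, off=1): starts [40, 150, 161, 199] → cuts [41, 151, 162, 200]
  ZebVI (GCTAG, off=5): starts [3, 33, 83, 104, 144, 156, 171, 205] → cuts [8, 38, 88, 109, 149, 161, 176, 210]
  OquIX (ATCTGATG, off=4): starts [10, 22, 125, 136, 185] → cuts [14, 26, 129, 140, 189]

Pooled cuts: [8, 14, 26, 38, 41, 47, 64, 70, 88, 96, 109, 129, 140, 149, 151, 161, 162, 176, 189, 200, 210]

Fragment lengths:
  [0,8): 8 bp
  [8,14): 6 bp
  [14,26): 12 bp
  [26,38): 12 bp
  [38,41): 3 bp
  [41,47): 6 bp
  [47,64): 17 bp
  [64,70): 6 bp
  [70,88): 18 bp
  [88,96): 8 bp
  [96,109): 13 bp
  [109,129): 20 bp
  [129,140): 11 bp
  [140,149): 9 bp
  [149,151): 2 bp
  [151,161): 10 bp
  [161,162): 1 bp
  [162,176): 14 bp
  [176,189): 13 bp
  [189,200): 11 bp
  [200,210): 10 bp
  [210,211): 1 bp

[1,1,2,3,6,6,6,8,8,9,10,10,11,11,12,12,13,13,14,17,18,20]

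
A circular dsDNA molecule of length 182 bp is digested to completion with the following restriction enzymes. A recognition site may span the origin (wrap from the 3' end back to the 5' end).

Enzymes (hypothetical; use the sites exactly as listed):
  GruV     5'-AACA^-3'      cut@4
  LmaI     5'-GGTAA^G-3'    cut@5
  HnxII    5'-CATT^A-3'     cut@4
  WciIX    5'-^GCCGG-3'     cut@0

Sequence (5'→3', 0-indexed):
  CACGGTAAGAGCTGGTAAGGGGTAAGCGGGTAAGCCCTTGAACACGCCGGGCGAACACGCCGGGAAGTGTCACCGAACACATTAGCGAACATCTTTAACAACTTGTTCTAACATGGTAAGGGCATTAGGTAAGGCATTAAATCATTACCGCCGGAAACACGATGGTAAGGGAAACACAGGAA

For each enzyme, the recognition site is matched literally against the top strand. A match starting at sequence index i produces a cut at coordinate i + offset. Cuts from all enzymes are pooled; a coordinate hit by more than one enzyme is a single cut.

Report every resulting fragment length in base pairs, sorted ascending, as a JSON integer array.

[1,1,3,4,6,6,6,6,7,7,8,8,8,8,8,9,9,10,10,11,12,13,21]

Scan for sites:
  GruV (AACA, off=4): starts [40, 53, 75, 87, 96, 109, 155, 172, 180] → cuts [2, 44, 57, 79, 91, 100, 113, 159, 176]
  LmaI (GGTAAG, off=5): starts [3, 13, 20, 28, 114, 127, 163] → cuts [8, 18, 25, 33, 119, 132, 168]
  HnxII (CATTA, off=4): starts [79, 122, 134, 142] → cuts [83, 126, 138, 146]
  WciIX (GCCGG, off=0): starts [45, 58, 149] → cuts [45, 58, 149]

Pooled cuts: [2, 8, 18, 25, 33, 44, 45, 57, 58, 79, 83, 91, 100, 113, 119, 126, 132, 138, 146, 149, 159, 168, 176]

Fragments:
  2→8: 6 bp
  8→18: 10 bp
  18→25: 7 bp
  25→33: 8 bp
  33→44: 11 bp
  44→45: 1 bp
  45→57: 12 bp
  57→58: 1 bp
  58→79: 21 bp
  79→83: 4 bp
  83→91: 8 bp
  91→100: 9 bp
  100→113: 13 bp
  113→119: 6 bp
  119→126: 7 bp
  126→132: 6 bp
  132→138: 6 bp
  138→146: 8 bp
  146→149: 3 bp
  149→159: 10 bp
  159→168: 9 bp
  168→176: 8 bp
  176→2 (wrap): 182-176+2 = 8 bp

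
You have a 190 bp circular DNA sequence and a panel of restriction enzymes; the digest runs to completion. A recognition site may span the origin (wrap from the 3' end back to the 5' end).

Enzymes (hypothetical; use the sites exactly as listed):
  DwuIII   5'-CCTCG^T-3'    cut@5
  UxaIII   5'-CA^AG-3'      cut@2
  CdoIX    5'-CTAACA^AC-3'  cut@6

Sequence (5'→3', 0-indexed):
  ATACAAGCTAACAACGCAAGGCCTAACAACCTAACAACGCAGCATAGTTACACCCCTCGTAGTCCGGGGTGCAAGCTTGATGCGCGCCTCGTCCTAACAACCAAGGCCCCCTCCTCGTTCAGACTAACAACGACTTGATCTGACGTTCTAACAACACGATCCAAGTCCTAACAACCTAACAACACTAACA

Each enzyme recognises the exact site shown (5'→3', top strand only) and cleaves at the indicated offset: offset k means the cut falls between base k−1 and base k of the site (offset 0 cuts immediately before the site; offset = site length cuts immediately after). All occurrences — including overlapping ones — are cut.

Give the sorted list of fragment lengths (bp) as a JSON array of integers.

Scan for sites:
  DwuIII CCTCGT/5: at [54, 86, 112] ⇒ [59, 91, 117]
  UxaIII CAAG/2: at [3, 16, 71, 101, 161] ⇒ [5, 18, 73, 103, 163]
  CdoIX CTAACAAC/6: at [7, 22, 30, 93, 123, 147, 167, 175] ⇒ [13, 28, 36, 99, 129, 153, 173, 181]

Pooled cuts: [5, 13, 18, 28, 36, 59, 73, 91, 99, 103, 117, 129, 153, 163, 173, 181]

Fragments:
  5→13: 8 bp
  13→18: 5 bp
  18→28: 10 bp
  28→36: 8 bp
  36→59: 23 bp
  59→73: 14 bp
  73→91: 18 bp
  91→99: 8 bp
  99→103: 4 bp
  103→117: 14 bp
  117→129: 12 bp
  129→153: 24 bp
  153→163: 10 bp
  163→173: 10 bp
  173→181: 8 bp
  181→5 (wrap): 190-181+5 = 14 bp

[4,5,8,8,8,8,10,10,10,12,14,14,14,18,23,24]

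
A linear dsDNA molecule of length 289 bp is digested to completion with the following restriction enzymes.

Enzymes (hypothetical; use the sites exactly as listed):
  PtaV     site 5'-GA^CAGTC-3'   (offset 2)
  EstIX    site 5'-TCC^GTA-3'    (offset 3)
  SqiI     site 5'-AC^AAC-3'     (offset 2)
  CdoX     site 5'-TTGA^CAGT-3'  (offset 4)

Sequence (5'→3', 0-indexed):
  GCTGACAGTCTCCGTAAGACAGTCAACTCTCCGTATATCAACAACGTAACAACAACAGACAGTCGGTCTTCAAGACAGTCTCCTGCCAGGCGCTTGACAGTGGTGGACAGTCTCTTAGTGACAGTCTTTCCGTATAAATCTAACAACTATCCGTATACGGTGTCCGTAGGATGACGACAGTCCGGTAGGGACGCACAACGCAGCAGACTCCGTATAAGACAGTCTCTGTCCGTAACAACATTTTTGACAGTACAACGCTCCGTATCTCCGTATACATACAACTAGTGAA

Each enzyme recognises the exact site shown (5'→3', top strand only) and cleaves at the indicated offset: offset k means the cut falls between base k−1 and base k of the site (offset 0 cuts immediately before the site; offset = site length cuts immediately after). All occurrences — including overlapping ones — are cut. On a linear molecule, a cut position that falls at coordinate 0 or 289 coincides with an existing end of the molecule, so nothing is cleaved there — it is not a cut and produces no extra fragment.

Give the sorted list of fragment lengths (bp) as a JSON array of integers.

[3,5,5,6,6,6,8,8,8,8,8,8,10,10,10,10,10,11,12,12,13,13,13,14,15,16,19,22]

Site scan:
  PtaV (GACAGTC, off=2): starts [3, 17, 57, 73, 105, 119, 175, 217] → cuts [5, 19, 59, 75, 107, 121, 177, 219]
  EstIX (TCCGTA, off=3): starts [10, 29, 128, 149, 162, 208, 228, 258, 266] → cuts [13, 32, 131, 152, 165, 211, 231, 261, 269]
  SqiI (ACAAC, off=2): starts [40, 48, 51, 142, 194, 234, 251, 277] → cuts [42, 50, 53, 144, 196, 236, 253, 279]
  CdoX (TTGACAGT, off=4): starts [93, 243] → cuts [97, 247]

All cut coordinates (distinct, sorted): [5, 13, 19, 32, 42, 50, 53, 59, 75, 97, 107, 121, 131, 144, 152, 165, 177, 196, 211, 219, 231, 236, 247, 253, 261, 269, 279]

Fragment lengths:
  [0,5): 5 bp
  [5,13): 8 bp
  [13,19): 6 bp
  [19,32): 13 bp
  [32,42): 10 bp
  [42,50): 8 bp
  [50,53): 3 bp
  [53,59): 6 bp
  [59,75): 16 bp
  [75,97): 22 bp
  [97,107): 10 bp
  [107,121): 14 bp
  [121,131): 10 bp
  [131,144): 13 bp
  [144,152): 8 bp
  [152,165): 13 bp
  [165,177): 12 bp
  [177,196): 19 bp
  [196,211): 15 bp
  [211,219): 8 bp
  [219,231): 12 bp
  [231,236): 5 bp
  [236,247): 11 bp
  [247,253): 6 bp
  [253,261): 8 bp
  [261,269): 8 bp
  [269,279): 10 bp
  [279,289): 10 bp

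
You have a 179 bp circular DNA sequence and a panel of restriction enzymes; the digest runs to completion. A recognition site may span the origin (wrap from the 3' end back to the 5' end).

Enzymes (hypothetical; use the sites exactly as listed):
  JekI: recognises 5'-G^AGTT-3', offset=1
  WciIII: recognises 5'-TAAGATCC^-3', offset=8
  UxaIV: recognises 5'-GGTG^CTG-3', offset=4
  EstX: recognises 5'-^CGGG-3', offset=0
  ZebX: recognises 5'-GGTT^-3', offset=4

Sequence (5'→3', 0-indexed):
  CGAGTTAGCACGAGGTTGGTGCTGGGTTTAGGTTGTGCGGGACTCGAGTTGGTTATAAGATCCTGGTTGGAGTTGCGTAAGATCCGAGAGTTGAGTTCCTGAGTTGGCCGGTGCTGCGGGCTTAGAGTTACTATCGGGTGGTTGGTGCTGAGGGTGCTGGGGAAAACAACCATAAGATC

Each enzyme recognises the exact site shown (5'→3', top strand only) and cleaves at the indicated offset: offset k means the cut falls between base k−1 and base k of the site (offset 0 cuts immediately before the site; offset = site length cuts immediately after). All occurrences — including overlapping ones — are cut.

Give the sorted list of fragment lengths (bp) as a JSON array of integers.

Per-enzyme occurrences:
  JekI GAGTT/1: at [1, 45, 69, 87, 92, 100, 124] ⇒ [2, 46, 70, 88, 93, 101, 125]
  WciIII TAAGATCC/8: at [55, 77, 172] ⇒ [1, 63, 85]
  UxaIV GGTGCTG/4: at [17, 109, 143, 152] ⇒ [21, 113, 147, 156]
  EstX CGGG/0: at [37, 116, 134] ⇒ [37, 116, 134]
  ZebX GGTT/4: at [13, 24, 30, 50, 64, 139] ⇒ [17, 28, 34, 54, 68, 143]

Pooled cuts: [1, 2, 17, 21, 28, 34, 37, 46, 54, 63, 68, 70, 85, 88, 93, 101, 113, 116, 125, 134, 143, 147, 156]

Fragments:
  1→2: 1 bp
  2→17: 15 bp
  17→21: 4 bp
  21→28: 7 bp
  28→34: 6 bp
  34→37: 3 bp
  37→46: 9 bp
  46→54: 8 bp
  54→63: 9 bp
  63→68: 5 bp
  68→70: 2 bp
  70→85: 15 bp
  85→88: 3 bp
  88→93: 5 bp
  93→101: 8 bp
  101→113: 12 bp
  113→116: 3 bp
  116→125: 9 bp
  125→134: 9 bp
  134→143: 9 bp
  143→147: 4 bp
  147→156: 9 bp
  156→1 (wrap): 179-156+1 = 24 bp

[1,2,3,3,3,4,4,5,5,6,7,8,8,9,9,9,9,9,9,12,15,15,24]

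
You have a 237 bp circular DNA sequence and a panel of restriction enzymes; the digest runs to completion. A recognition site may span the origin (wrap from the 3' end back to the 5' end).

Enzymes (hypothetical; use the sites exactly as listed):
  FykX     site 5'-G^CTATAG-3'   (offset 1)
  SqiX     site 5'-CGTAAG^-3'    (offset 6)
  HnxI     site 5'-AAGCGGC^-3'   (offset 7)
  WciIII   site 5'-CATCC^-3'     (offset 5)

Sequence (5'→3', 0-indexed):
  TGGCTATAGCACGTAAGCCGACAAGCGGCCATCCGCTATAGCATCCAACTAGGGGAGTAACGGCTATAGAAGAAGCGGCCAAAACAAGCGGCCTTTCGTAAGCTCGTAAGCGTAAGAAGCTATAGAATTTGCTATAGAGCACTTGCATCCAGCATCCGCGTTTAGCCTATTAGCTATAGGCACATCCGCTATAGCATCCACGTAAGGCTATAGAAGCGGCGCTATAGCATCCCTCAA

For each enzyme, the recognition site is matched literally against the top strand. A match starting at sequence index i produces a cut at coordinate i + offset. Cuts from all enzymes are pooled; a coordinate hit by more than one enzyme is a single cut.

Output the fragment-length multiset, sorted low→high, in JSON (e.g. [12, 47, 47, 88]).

[1,1,1,1,3,5,6,7,7,8,8,10,11,11,11,12,12,13,13,14,14,16,16,17,19]

Scan for sites:
  FykX GCTATAG/1: at [2, 34, 62, 118, 130, 172, 187, 206, 220] ⇒ [3, 35, 63, 119, 131, 173, 188, 207, 221]
  SqiX CGTAAG/6: at [11, 96, 104, 110, 200] ⇒ [17, 102, 110, 116, 206]
  HnxI AAGCGGC/7: at [22, 72, 85, 213] ⇒ [29, 79, 92, 220]
  WciIII CATCC/5: at [29, 41, 145, 152, 182, 194, 227] ⇒ [34, 46, 150, 157, 187, 199, 232]

Pooled cuts: [3, 17, 29, 34, 35, 46, 63, 79, 92, 102, 110, 116, 119, 131, 150, 157, 173, 187, 188, 199, 206, 207, 220, 221, 232]

Fragments:
  3→17: 14 bp
  17→29: 12 bp
  29→34: 5 bp
  34→35: 1 bp
  35→46: 11 bp
  46→63: 17 bp
  63→79: 16 bp
  79→92: 13 bp
  92→102: 10 bp
  102→110: 8 bp
  110→116: 6 bp
  116→119: 3 bp
  119→131: 12 bp
  131→150: 19 bp
  150→157: 7 bp
  157→173: 16 bp
  173→187: 14 bp
  187→188: 1 bp
  188→199: 11 bp
  199→206: 7 bp
  206→207: 1 bp
  207→220: 13 bp
  220→221: 1 bp
  221→232: 11 bp
  232→3 (wrap): 237-232+3 = 8 bp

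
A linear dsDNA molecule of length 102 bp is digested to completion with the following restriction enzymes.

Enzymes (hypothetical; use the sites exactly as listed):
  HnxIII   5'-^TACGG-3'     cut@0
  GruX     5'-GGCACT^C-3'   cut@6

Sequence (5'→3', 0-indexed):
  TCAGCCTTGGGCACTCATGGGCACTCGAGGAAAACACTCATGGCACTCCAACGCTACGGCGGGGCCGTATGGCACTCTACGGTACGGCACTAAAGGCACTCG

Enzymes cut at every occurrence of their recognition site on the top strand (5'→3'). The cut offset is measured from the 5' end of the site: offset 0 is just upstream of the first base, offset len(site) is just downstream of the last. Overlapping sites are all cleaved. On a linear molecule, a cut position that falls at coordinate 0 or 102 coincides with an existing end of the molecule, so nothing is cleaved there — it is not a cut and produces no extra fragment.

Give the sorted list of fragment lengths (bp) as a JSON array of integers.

Per-enzyme occurrences:
  HnxIII (TACGG, off=0): starts [54, 77, 82] → cuts [54, 77, 82]
  GruX (GGCACTC, off=6): starts [9, 19, 41, 70, 94] → cuts [15, 25, 47, 76, 100]

Pooled cuts: [15, 25, 47, 54, 76, 77, 82, 100]

Fragments:
  [0,15): 15 bp
  [15,25): 10 bp
  [25,47): 22 bp
  [47,54): 7 bp
  [54,76): 22 bp
  [76,77): 1 bp
  [77,82): 5 bp
  [82,100): 18 bp
  [100,102): 2 bp

[1,2,5,7,10,15,18,22,22]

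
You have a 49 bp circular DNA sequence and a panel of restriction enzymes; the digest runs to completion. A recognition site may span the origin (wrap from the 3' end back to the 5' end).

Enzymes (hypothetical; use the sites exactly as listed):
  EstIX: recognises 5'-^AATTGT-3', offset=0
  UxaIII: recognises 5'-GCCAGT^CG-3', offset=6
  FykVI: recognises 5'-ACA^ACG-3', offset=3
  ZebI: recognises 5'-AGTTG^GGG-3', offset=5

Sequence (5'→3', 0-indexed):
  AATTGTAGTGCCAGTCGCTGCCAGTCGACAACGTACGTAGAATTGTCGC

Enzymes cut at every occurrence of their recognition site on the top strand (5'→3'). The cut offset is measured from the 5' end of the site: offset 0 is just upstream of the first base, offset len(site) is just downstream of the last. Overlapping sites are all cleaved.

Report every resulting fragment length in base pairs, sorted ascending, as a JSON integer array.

Scan for sites:
  EstIX (AATTGT, off=0): starts [0, 40] → cuts [0, 40]
  UxaIII (GCCAGTCG, off=6): starts [9, 19] → cuts [15, 25]
  FykVI (ACAACG, off=3): starts [27] → cuts [30]
  ZebI (AGTTGGGG, off=5): no sites

Pooled cuts: [0, 15, 25, 30, 40]

Fragments:
  0→15: 15 bp
  15→25: 10 bp
  25→30: 5 bp
  30→40: 10 bp
  40→0 (wrap): 49-40+0 = 9 bp

[5,9,10,10,15]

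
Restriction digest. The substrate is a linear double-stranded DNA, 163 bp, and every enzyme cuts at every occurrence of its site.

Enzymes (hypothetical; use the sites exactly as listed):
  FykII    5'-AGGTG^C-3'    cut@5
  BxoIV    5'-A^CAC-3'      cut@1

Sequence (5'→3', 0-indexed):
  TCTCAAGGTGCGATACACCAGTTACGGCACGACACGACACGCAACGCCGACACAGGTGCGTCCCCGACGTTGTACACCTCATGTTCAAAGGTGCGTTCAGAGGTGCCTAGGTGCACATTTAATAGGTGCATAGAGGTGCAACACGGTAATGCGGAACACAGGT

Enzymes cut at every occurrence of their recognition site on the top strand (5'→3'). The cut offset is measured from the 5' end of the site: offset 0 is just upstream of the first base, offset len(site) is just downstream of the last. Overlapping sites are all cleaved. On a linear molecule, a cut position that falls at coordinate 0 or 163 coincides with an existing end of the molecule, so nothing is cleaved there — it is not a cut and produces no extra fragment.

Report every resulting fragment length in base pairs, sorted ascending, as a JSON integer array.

Per-enzyme occurrences:
  FykII (AGGTGC, off=5): starts [5, 53, 88, 100, 108, 123, 133] → cuts [10, 58, 93, 105, 113, 128, 138]
  BxoIV (ACAC, off=1): starts [14, 31, 36, 49, 73, 140, 155] → cuts [15, 32, 37, 50, 74, 141, 156]

All cut coordinates (distinct, sorted): [10, 15, 32, 37, 50, 58, 74, 93, 105, 113, 128, 138, 141, 156]

Fragment lengths:
  [0,10): 10 bp
  [10,15): 5 bp
  [15,32): 17 bp
  [32,37): 5 bp
  [37,50): 13 bp
  [50,58): 8 bp
  [58,74): 16 bp
  [74,93): 19 bp
  [93,105): 12 bp
  [105,113): 8 bp
  [113,128): 15 bp
  [128,138): 10 bp
  [138,141): 3 bp
  [141,156): 15 bp
  [156,163): 7 bp

[3,5,5,7,8,8,10,10,12,13,15,15,16,17,19]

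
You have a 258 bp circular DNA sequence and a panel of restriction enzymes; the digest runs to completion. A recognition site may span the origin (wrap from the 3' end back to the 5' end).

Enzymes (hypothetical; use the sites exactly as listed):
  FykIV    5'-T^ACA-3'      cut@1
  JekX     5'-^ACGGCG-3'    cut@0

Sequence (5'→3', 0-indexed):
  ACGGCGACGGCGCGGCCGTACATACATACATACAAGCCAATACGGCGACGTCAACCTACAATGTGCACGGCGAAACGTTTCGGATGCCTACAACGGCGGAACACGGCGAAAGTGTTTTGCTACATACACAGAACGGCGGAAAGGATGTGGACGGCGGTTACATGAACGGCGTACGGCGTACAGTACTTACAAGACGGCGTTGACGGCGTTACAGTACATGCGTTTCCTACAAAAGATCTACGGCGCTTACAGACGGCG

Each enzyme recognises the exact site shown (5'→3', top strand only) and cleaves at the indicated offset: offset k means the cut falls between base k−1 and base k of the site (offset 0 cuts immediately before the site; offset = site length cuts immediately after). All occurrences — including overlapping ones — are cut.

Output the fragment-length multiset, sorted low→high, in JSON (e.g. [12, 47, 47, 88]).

[3,4,4,4,4,4,5,5,6,6,6,7,7,7,8,9,9,9,9,9,10,10,11,13,13,16,18,19,23]

Scan for sites:
  FykIV TACA/1: at [18, 22, 26, 30, 56, 88, 120, 124, 158, 178, 187, 209, 214, 227, 247] ⇒ [19, 23, 27, 31, 57, 89, 121, 125, 159, 179, 188, 210, 215, 228, 248]
  JekX ACGGCG/0: at [0, 6, 41, 66, 92, 102, 132, 150, 165, 172, 193, 202, 239, 252] ⇒ [0, 6, 41, 66, 92, 102, 132, 150, 165, 172, 193, 202, 239, 252]

All cut coordinates (distinct, sorted): [0, 6, 19, 23, 27, 31, 41, 57, 66, 89, 92, 102, 121, 125, 132, 150, 159, 165, 172, 179, 188, 193, 202, 210, 215, 228, 239, 248, 252]

Fragments:
  0→6: 6 bp
  6→19: 13 bp
  19→23: 4 bp
  23→27: 4 bp
  27→31: 4 bp
  31→41: 10 bp
  41→57: 16 bp
  57→66: 9 bp
  66→89: 23 bp
  89→92: 3 bp
  92→102: 10 bp
  102→121: 19 bp
  121→125: 4 bp
  125→132: 7 bp
  132→150: 18 bp
  150→159: 9 bp
  159→165: 6 bp
  165→172: 7 bp
  172→179: 7 bp
  179→188: 9 bp
  188→193: 5 bp
  193→202: 9 bp
  202→210: 8 bp
  210→215: 5 bp
  215→228: 13 bp
  228→239: 11 bp
  239→248: 9 bp
  248→252: 4 bp
  252→0 (wrap): 258-252+0 = 6 bp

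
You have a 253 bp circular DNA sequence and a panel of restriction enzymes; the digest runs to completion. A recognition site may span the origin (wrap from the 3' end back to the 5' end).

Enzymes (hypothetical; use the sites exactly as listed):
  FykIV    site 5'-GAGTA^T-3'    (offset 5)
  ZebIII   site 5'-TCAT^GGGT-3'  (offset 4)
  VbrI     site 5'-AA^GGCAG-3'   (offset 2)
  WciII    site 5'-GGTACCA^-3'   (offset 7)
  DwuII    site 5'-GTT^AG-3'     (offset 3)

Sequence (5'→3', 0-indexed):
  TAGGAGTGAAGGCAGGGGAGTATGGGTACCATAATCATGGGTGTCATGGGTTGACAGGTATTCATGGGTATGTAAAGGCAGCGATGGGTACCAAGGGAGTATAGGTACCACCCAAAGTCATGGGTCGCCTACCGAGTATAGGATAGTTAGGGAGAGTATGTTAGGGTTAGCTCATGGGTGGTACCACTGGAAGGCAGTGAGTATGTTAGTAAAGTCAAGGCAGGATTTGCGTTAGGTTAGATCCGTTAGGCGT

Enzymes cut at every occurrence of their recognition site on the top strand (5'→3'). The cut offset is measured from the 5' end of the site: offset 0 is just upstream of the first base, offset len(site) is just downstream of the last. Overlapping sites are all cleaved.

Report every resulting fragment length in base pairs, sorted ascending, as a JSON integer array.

Site scan:
  FykIV GAGTAT/5: at [17, 96, 133, 153, 198] ⇒ [22, 101, 138, 158, 203]
  ZebIII TCATGGGT/4: at [34, 43, 61, 117, 171] ⇒ [38, 47, 65, 121, 175]
  VbrI AAGGCAG/2: at [8, 74, 190, 216] ⇒ [10, 76, 192, 218]
  WciII GGTACCA/7: at [24, 86, 103, 179] ⇒ [31, 93, 110, 186]
  DwuII GTTAG/3: at [145, 159, 165, 204, 230, 235, 244, 251] ⇒ [1, 148, 162, 168, 207, 233, 238, 247]

Pooled cuts: [1, 10, 22, 31, 38, 47, 65, 76, 93, 101, 110, 121, 138, 148, 158, 162, 168, 175, 186, 192, 203, 207, 218, 233, 238, 247]

Fragment lengths:
  1→10: 9 bp
  10→22: 12 bp
  22→31: 9 bp
  31→38: 7 bp
  38→47: 9 bp
  47→65: 18 bp
  65→76: 11 bp
  76→93: 17 bp
  93→101: 8 bp
  101→110: 9 bp
  110→121: 11 bp
  121→138: 17 bp
  138→148: 10 bp
  148→158: 10 bp
  158→162: 4 bp
  162→168: 6 bp
  168→175: 7 bp
  175→186: 11 bp
  186→192: 6 bp
  192→203: 11 bp
  203→207: 4 bp
  207→218: 11 bp
  218→233: 15 bp
  233→238: 5 bp
  238→247: 9 bp
  247→1 (wrap): 253-247+1 = 7 bp

[4,4,5,6,6,7,7,7,8,9,9,9,9,9,10,10,11,11,11,11,11,12,15,17,17,18]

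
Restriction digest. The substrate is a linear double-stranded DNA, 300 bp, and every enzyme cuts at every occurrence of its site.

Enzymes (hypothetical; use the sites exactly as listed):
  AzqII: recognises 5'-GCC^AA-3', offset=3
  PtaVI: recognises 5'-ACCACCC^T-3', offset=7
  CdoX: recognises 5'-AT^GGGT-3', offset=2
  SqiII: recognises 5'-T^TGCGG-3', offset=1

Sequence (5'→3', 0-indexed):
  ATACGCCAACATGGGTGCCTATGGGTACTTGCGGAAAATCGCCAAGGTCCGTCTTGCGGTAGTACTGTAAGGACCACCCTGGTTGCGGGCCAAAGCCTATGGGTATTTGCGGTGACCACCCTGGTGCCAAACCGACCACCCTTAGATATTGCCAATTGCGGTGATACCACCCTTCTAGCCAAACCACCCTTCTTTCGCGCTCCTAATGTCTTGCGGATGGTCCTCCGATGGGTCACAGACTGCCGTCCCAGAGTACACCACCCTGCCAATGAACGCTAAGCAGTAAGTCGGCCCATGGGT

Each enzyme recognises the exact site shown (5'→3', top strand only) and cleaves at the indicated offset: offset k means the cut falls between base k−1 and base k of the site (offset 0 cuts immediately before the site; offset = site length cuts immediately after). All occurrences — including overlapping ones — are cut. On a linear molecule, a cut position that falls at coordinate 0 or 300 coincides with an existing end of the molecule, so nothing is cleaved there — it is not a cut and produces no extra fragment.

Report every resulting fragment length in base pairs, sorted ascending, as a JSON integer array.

[3,4,4,4,5,7,7,7,7,8,8,9,9,10,11,12,13,14,14,16,18,22,25,29,34]

Scan for sites:
  AzqII GCCAA/3: at [4, 40, 88, 125, 150, 177, 264] ⇒ [7, 43, 91, 128, 153, 180, 267]
  PtaVI ACCACCCT/7: at [72, 114, 134, 165, 182, 256] ⇒ [79, 121, 141, 172, 189, 263]
  CdoX ATGGGT/2: at [10, 20, 98, 227, 294] ⇒ [12, 22, 100, 229, 296]
  SqiII TTGCGG/1: at [28, 53, 82, 106, 155, 210] ⇒ [29, 54, 83, 107, 156, 211]

All cut coordinates (distinct, sorted): [7, 12, 22, 29, 43, 54, 79, 83, 91, 100, 107, 121, 128, 141, 153, 156, 172, 180, 189, 211, 229, 263, 267, 296]

Fragments:
  [0,7): 7 bp
  [7,12): 5 bp
  [12,22): 10 bp
  [22,29): 7 bp
  [29,43): 14 bp
  [43,54): 11 bp
  [54,79): 25 bp
  [79,83): 4 bp
  [83,91): 8 bp
  [91,100): 9 bp
  [100,107): 7 bp
  [107,121): 14 bp
  [121,128): 7 bp
  [128,141): 13 bp
  [141,153): 12 bp
  [153,156): 3 bp
  [156,172): 16 bp
  [172,180): 8 bp
  [180,189): 9 bp
  [189,211): 22 bp
  [211,229): 18 bp
  [229,263): 34 bp
  [263,267): 4 bp
  [267,296): 29 bp
  [296,300): 4 bp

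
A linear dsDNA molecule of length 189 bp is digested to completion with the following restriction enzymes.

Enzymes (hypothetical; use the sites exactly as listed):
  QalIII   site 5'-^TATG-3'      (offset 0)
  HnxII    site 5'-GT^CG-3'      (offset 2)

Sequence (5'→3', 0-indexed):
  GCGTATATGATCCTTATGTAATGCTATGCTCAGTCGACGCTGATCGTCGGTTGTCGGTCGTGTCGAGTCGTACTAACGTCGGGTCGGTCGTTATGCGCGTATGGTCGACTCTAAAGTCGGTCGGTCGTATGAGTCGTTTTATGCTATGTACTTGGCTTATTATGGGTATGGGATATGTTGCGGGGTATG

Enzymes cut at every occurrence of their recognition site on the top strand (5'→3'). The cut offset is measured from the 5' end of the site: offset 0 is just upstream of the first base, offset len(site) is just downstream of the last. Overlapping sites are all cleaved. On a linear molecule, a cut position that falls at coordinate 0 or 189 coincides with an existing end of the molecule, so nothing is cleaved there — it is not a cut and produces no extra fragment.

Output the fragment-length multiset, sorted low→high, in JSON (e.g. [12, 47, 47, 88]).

[2,3,4,4,4,4,4,5,5,5,5,5,5,6,6,7,7,7,8,9,10,10,11,12,12,13,16]

Scan for sites:
  QalIII TATG/0: at [5, 14, 24, 91, 99, 127, 139, 144, 160, 166, 173, 185] ⇒ [5, 14, 24, 91, 99, 127, 139, 144, 160, 166, 173, 185]
  HnxII GTCG/2: at [32, 45, 52, 56, 61, 66, 77, 82, 86, 103, 115, 119, 123, 132] ⇒ [34, 47, 54, 58, 63, 68, 79, 84, 88, 105, 117, 121, 125, 134]

Pooled cuts: [5, 14, 24, 34, 47, 54, 58, 63, 68, 79, 84, 88, 91, 99, 105, 117, 121, 125, 127, 134, 139, 144, 160, 166, 173, 185]

Fragment lengths:
  [0,5): 5 bp
  [5,14): 9 bp
  [14,24): 10 bp
  [24,34): 10 bp
  [34,47): 13 bp
  [47,54): 7 bp
  [54,58): 4 bp
  [58,63): 5 bp
  [63,68): 5 bp
  [68,79): 11 bp
  [79,84): 5 bp
  [84,88): 4 bp
  [88,91): 3 bp
  [91,99): 8 bp
  [99,105): 6 bp
  [105,117): 12 bp
  [117,121): 4 bp
  [121,125): 4 bp
  [125,127): 2 bp
  [127,134): 7 bp
  [134,139): 5 bp
  [139,144): 5 bp
  [144,160): 16 bp
  [160,166): 6 bp
  [166,173): 7 bp
  [173,185): 12 bp
  [185,189): 4 bp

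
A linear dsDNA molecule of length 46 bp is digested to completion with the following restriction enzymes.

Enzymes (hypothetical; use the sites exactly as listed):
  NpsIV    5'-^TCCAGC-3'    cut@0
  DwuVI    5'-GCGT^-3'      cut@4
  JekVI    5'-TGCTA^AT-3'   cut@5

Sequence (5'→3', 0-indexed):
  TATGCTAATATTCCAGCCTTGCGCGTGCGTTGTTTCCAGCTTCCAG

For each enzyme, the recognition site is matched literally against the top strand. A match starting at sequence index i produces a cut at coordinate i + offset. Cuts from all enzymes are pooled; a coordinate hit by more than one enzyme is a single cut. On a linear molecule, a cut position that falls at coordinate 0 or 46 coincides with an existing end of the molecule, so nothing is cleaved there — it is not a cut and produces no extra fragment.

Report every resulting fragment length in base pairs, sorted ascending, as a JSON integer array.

[4,4,4,7,12,15]

Scan for sites:
  NpsIV (TCCAGC, off=0): starts [11, 34] → cuts [11, 34]
  DwuVI (GCGT, off=4): starts [22, 26] → cuts [26, 30]
  JekVI (TGCTAAT, off=5): starts [2] → cuts [7]

Pooled cuts: [7, 11, 26, 30, 34]

Fragment lengths:
  [0,7): 7 bp
  [7,11): 4 bp
  [11,26): 15 bp
  [26,30): 4 bp
  [30,34): 4 bp
  [34,46): 12 bp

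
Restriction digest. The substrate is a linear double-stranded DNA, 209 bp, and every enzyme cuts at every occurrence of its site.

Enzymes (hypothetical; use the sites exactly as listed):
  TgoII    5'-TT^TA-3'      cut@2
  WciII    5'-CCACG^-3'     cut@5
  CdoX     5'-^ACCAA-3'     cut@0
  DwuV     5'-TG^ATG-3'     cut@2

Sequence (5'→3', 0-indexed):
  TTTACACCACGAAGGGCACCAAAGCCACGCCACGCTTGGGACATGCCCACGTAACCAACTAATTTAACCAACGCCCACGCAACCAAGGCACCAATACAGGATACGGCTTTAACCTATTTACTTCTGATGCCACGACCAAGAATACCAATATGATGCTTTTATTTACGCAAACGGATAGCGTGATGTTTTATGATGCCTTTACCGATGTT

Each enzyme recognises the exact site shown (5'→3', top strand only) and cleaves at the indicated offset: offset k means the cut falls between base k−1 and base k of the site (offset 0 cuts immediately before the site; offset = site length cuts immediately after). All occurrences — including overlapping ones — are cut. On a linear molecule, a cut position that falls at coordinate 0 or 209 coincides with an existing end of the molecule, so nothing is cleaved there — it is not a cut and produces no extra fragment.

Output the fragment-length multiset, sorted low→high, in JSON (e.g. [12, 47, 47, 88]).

Site scan:
  TgoII (TTTA, off=2): starts [0, 62, 107, 116, 157, 161, 186, 197] → cuts [2, 64, 109, 118, 159, 163, 188, 199]
  WciII (CCACG, off=5): starts [6, 24, 29, 46, 74, 129] → cuts [11, 29, 34, 51, 79, 134]
  CdoX (ACCAA, off=0): starts [17, 53, 66, 81, 89, 134, 143] → cuts [17, 53, 66, 81, 89, 134, 143]
  DwuV (TGATG, off=2): starts [124, 150, 180, 190] → cuts [126, 152, 182, 192]

All cut coordinates (distinct, sorted): [2, 11, 17, 29, 34, 51, 53, 64, 66, 79, 81, 89, 109, 118, 126, 134, 143, 152, 159, 163, 182, 188, 192, 199]

Fragment lengths:
  [0,2): 2 bp
  [2,11): 9 bp
  [11,17): 6 bp
  [17,29): 12 bp
  [29,34): 5 bp
  [34,51): 17 bp
  [51,53): 2 bp
  [53,64): 11 bp
  [64,66): 2 bp
  [66,79): 13 bp
  [79,81): 2 bp
  [81,89): 8 bp
  [89,109): 20 bp
  [109,118): 9 bp
  [118,126): 8 bp
  [126,134): 8 bp
  [134,143): 9 bp
  [143,152): 9 bp
  [152,159): 7 bp
  [159,163): 4 bp
  [163,182): 19 bp
  [182,188): 6 bp
  [188,192): 4 bp
  [192,199): 7 bp
  [199,209): 10 bp

[2,2,2,2,4,4,5,6,6,7,7,8,8,8,9,9,9,9,10,11,12,13,17,19,20]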